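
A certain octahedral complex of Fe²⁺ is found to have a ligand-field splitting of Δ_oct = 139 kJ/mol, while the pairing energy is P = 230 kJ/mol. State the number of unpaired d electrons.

4

Fe is in group 8, so Fe²⁺ is d⁶ (8 − 2 = 6).
With Δ_oct < P the complex is high-spin.
Configuration: t2g^4 e_g^2.
Unpaired electrons: 4.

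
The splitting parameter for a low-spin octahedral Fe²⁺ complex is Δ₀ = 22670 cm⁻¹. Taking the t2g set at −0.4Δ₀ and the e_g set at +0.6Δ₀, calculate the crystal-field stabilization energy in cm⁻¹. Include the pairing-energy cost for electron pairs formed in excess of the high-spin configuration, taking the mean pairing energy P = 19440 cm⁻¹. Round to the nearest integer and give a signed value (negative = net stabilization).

-15528

Fe sits in group 8; removing 2 electrons leaves Fe²⁺ with 8 − 2 = 6 d electrons.
Configuration: t2g^6 e_g^0.
The orbital stabilization is -2.4Δ₀ = -2.4 × 22670 = -54408 cm⁻¹.
High-spin d⁶ would be t2g^4 e_g^2 with 1 pair; low-spin has 3, so 2 excess pairs cost +2P = +38880 cm⁻¹.
Overall CFSE = -54408 + 38880 = -15528 cm⁻¹.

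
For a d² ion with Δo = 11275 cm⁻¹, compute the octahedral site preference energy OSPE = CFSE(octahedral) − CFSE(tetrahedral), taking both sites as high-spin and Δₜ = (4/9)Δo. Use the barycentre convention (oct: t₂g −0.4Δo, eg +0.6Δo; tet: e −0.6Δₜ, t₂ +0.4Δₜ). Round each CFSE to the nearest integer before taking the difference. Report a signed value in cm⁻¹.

-3007

In an octahedral site d² (HS) is t₂g² eg⁰, giving CFSE(oct) = -0.8Δo = -9020 cm⁻¹.
Tetrahedral e² t₂⁰ gives -1.2Δₜ = -1.2 × (4/9) × 11275 = -6013 cm⁻¹.
OSPE = -9020 − (-6013) = -3007 cm⁻¹.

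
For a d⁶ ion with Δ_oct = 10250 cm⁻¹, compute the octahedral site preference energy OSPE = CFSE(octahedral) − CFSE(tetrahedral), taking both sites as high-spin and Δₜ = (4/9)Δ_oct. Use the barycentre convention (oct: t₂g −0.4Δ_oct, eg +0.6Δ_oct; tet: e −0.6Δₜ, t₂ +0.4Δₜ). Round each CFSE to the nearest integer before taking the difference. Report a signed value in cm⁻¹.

In an octahedral site d⁶ (HS) is t2g^4 e_g^2, giving CFSE(oct) = -0.4Δ_oct = -4100 cm⁻¹.
Tetrahedral: e^3 t2^3, CFSE = 3(−0.6) + 3(+0.4) = -0.6Δₜ = -0.6 × (4/9) × 10250 = -2733 cm⁻¹.
OSPE = -4100 − (-2733) = -1367 cm⁻¹.

-1367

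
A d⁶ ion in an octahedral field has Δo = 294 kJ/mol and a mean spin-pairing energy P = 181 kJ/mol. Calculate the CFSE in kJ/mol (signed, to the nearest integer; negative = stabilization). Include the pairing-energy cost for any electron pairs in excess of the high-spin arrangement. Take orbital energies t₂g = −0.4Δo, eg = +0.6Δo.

-344

Here Δo > P (294 > 181), so the low-spin state is favoured.
That gives t₂g⁶ eg⁰.
Orbital CFSE = -2.4Δo = -2.4 × 294 = -706 kJ/mol.
Excess pairs vs high-spin: 3 − 1 = 2; pairing cost = +362 kJ/mol.
Net CFSE = -706 + 362 = -344 kJ/mol.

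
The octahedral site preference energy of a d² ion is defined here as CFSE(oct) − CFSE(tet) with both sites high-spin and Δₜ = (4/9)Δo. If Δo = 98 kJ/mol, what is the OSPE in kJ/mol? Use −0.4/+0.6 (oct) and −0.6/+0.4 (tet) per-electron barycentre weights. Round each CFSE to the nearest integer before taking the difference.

Octahedral high-spin t₂g² eg⁰: CFSE = -0.8 × 98 = -78 kJ/mol.
In a tetrahedral site the filling is e² t₂⁰: CFSE(tet) = -1.2Δₜ = -1.2 × (4/9)(98) = -52 kJ/mol.
Subtracting, OSPE = -78 − (-52) = -26 kJ/mol.

-26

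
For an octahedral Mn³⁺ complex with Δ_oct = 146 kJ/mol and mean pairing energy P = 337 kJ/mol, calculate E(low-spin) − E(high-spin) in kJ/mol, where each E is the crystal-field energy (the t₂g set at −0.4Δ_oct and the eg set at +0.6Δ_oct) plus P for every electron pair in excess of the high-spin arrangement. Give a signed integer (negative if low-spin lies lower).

191

Mn is in group 7, so Mn³⁺ is d⁴ (7 − 3 = 4).
In the high-spin limit (t₂g³ eg¹) the orbital term is -0.6Δ_oct = -88 kJ/mol, with no excess pairing.
Low-spin: t₂g⁴ eg⁰, orbital CFSE = -1.6Δ_oct = -234 kJ/mol; plus 1 excess pair × P = +337 kJ/mol; total 103 kJ/mol.
The difference is 103 − (-88) = 191 kJ/mol, so high-spin lies lower.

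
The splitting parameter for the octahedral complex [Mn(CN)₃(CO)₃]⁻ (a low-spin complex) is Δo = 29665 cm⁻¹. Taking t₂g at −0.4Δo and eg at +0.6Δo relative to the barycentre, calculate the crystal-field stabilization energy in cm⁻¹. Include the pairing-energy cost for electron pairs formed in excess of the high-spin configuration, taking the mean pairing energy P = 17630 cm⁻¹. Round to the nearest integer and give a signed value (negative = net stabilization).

Ligand charges: 3×(-1) from CN⁻ and 3×(+0) from CO sum to -3; with overall charge -1, Mn is +2.
Mn sits in group 7; removing 2 electrons leaves Mn²⁺ with 7 − 2 = 5 d electrons.
Configuration: t₂g⁵ eg⁰.
CFSE(orbital) = 5×(-0.4Δo) + 0×(0.6Δo) = -2.0Δo; with Δo = 29665 cm⁻¹ that is -59330 cm⁻¹.
High-spin d⁵ would be t₂g³ eg² with 0 pairs; low-spin has 2, so 2 excess pairs cost +2P = +35260 cm⁻¹.
Combining: -59330 + 35260 = -24070 cm⁻¹.

-24070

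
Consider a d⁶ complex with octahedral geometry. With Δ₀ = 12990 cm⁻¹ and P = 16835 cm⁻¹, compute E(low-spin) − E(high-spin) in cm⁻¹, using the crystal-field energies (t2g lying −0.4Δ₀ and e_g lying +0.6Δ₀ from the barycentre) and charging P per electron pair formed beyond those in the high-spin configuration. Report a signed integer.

7690

High-spin d⁶ fills as t2g^4 e_g^2 with CFSE 4(−0.4) + 2(+0.6) = -0.4Δ₀ = -5196 cm⁻¹.
For low-spin the configuration is t2g^6 e_g^0: orbital energy -2.4 × 12990 = -31176 cm⁻¹, and 2 additional pairs relative to high-spin add 33670 cm⁻¹, giving 2494 cm⁻¹.
The difference is 2494 − (-5196) = 7690 cm⁻¹, so high-spin lies lower.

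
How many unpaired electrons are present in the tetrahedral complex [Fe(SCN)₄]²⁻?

Each SCN⁻ contributes -1; 4 × (-1) = -4. With overall charge -2, Fe is in the +2 oxidation state.
Fe is in group 8, so Fe²⁺ is d⁶ (8 − 2 = 6).
With tetrahedral geometry the complex is necessarily high-spin.
Configuration: e³ t₂³, giving 4 unpaired electrons.

4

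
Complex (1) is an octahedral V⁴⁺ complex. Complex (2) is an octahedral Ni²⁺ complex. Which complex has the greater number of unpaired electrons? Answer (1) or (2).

(2)

(1): V⁴⁺: group 5, so d-count = 5 − 4 = 1; t₂g¹ eg⁰ → 1 unpaired.
(2): Ni sits in group 10; removing 2 electrons leaves Ni²⁺ with 10 − 2 = 8 d electrons; For octahedral d⁸ the high- and low-spin configurations coincide; t₂g⁶ eg² → 2 unpaired.
So (2) has more unpaired electrons.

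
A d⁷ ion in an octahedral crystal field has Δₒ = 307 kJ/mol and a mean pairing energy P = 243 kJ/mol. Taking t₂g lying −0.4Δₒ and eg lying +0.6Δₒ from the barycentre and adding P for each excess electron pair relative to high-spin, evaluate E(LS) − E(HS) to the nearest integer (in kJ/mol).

In the high-spin limit (t₂g⁵ eg²) the orbital term is -0.8Δₒ = -246 kJ/mol, with no excess pairing.
Low-spin t₂g⁶ eg¹ gives -1.8Δₒ = -553 kJ/mol, but forming 1 extra pair costs 1P = 243 kJ/mol, so E(LS) = -553 + 243 = -310 kJ/mol.
The difference is -310 − (-246) = -64 kJ/mol, so low-spin lies lower.

-64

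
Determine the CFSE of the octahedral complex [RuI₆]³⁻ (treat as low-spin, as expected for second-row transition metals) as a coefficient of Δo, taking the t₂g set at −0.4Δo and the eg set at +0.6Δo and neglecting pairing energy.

-2.0 Δo

Each I⁻ contributes -1; 6 × (-1) = -6. With overall charge -3, Ru is in the +3 oxidation state.
Ru is in group 8, so Ru³⁺ is d⁵ (8 − 3 = 5).
Configuration: t₂g⁵ eg⁰.
CFSE = 5(-0.4Δo) + 0(0.6Δo) = -2.0Δo + 0.0Δo = -2.0Δo.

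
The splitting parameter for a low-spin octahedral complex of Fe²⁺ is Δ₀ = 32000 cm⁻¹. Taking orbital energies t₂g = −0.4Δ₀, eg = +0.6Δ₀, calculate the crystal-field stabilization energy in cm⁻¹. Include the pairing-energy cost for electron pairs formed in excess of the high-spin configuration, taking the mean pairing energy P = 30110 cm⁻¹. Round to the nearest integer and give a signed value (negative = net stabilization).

-16580

Group 8 minus oxidation state +2 gives a d⁶ configuration for Fe²⁺.
The d⁶ electrons fill as t₂g⁶ eg⁰.
Orbital CFSE = 6(-0.4) + 0(0.6) = -2.4Δ₀ = -2.4 × 32000 = -76800 cm⁻¹.
Relative to high-spin t₂g⁴ eg² (1 paired), the low-spin configuration has 2 additional pairs, contributing +2 × 30110 = +60220 cm⁻¹.
Net CFSE = -76800 + 60220 = -16580 cm⁻¹.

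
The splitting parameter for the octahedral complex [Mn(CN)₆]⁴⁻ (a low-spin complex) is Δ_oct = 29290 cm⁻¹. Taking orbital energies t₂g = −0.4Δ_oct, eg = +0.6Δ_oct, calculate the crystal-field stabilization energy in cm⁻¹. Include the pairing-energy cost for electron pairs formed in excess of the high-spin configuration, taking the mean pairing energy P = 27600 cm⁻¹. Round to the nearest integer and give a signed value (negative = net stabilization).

Each CN⁻ contributes -1; 6 × (-1) = -6. With overall charge -4, Mn is in the +2 oxidation state.
Group 7 minus oxidation state +2 gives a d⁵ configuration for Mn²⁺.
The d⁵ electrons fill as t₂g⁵ eg⁰.
The orbital stabilization is -2.0Δ_oct = -2.0 × 29290 = -58580 cm⁻¹.
High-spin d⁵ would be t₂g³ eg² with 0 pairs; low-spin has 2, so 2 excess pairs cost +2P = +55200 cm⁻¹.
Combining: -58580 + 55200 = -3380 cm⁻¹.

-3380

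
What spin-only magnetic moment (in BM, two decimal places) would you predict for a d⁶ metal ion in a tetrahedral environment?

4.90 BM

With tetrahedral geometry the complex is necessarily high-spin.
Configuration: e³ t₂³ → 4 unpaired electrons.
μ(spin-only) = √[4(4+2)] = √24 ≈ 4.90 BM.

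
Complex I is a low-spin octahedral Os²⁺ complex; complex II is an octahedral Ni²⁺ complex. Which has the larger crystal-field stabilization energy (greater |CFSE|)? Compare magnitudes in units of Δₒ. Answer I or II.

I: Os²⁺: group 8, so d-count = 8 − 2 = 6; t2g^6 e_g^0, CFSE = -2.4Δₒ.
II: Group 10 minus oxidation state +2 gives a d⁸ configuration for Ni²⁺; For octahedral d⁸ the high- and low-spin configurations coincide; t₂g⁶ eg², CFSE = -1.2Δₒ.
So I has the larger |CFSE|.

I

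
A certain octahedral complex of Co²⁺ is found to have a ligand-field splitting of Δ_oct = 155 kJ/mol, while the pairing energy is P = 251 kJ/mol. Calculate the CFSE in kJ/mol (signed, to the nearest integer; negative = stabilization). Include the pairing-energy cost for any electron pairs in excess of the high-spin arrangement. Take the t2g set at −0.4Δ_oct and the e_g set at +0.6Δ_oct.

Co sits in group 9; removing 2 electrons leaves Co²⁺ with 9 − 2 = 7 d electrons.
With Δ_oct < P the complex is high-spin.
That gives t2g^5 e_g^2.
Orbital CFSE = -0.8Δ_oct = -0.8 × 155 = -124 kJ/mol.
High-spin has no excess pairs, so no pairing correction applies.

-124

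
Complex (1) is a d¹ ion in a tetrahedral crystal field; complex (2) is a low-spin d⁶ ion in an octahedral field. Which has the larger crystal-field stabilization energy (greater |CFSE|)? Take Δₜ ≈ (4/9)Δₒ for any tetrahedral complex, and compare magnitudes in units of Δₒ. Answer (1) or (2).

(1): Tetrahedral fields are weak (Δₜ ≈ 4/9 Δₒ), so electrons fill high-spin; e¹ t₂⁰, CFSE = -0.6Δₜ ≈ -0.27Δₒ.
(2): t2g^6 e_g^0, CFSE = -2.4Δₒ.
So (2) has the larger |CFSE|.

(2)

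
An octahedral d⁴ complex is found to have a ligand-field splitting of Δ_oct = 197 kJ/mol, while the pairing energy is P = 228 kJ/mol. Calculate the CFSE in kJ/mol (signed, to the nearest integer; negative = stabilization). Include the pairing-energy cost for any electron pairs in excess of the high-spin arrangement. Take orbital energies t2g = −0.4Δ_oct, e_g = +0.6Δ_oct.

-118

Δ_oct < P, so pairing is avoided: the ground state is high-spin.
Configuration: t2g^3 e_g^1.
Orbital CFSE = -0.6Δ_oct = -0.6 × 197 = -118 kJ/mol.
High-spin has no excess pairs, so no pairing correction applies.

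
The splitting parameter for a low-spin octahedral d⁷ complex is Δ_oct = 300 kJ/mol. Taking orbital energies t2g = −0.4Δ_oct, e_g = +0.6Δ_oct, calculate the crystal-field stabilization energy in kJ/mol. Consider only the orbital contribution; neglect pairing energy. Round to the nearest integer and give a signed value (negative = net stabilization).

-540

Electron filling gives t2g^6 e_g^1.
Orbital CFSE = 6(-0.4) + 1(0.6) = -1.8Δ_oct = -1.8 × 300 = -540 kJ/mol.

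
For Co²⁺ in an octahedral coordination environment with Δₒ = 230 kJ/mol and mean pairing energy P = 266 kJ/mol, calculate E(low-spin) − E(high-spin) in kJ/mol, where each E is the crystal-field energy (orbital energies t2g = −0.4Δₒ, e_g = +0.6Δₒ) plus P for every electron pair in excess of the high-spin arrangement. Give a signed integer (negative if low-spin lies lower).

36

Co²⁺: group 9, so d-count = 9 − 2 = 7.
High-spin: t2g^5 e_g^2, CFSE = -0.8Δₒ = -184 kJ/mol.
For low-spin the configuration is t2g^6 e_g^1: orbital energy -1.8 × 230 = -414 kJ/mol, and 1 additional pair relative to high-spin adds 266 kJ/mol, giving -148 kJ/mol.
E(LS) − E(HS) = -148 − (-184) = 36 kJ/mol.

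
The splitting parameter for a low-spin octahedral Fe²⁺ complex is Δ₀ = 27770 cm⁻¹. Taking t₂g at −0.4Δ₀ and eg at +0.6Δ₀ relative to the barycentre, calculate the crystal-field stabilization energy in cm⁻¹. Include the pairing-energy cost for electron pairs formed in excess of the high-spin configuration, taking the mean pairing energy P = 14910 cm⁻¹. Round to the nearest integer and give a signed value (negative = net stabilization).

Fe²⁺: group 8, so d-count = 8 − 2 = 6.
Electron filling gives t₂g⁶ eg⁰.
Orbital CFSE = 6(-0.4) + 0(0.6) = -2.4Δ₀ = -2.4 × 27770 = -66648 cm⁻¹.
High-spin d⁶ would be t₂g⁴ eg² with 1 pair; low-spin has 3, so 2 excess pairs cost +2P = +29820 cm⁻¹.
Overall CFSE = -66648 + 29820 = -36828 cm⁻¹.

-36828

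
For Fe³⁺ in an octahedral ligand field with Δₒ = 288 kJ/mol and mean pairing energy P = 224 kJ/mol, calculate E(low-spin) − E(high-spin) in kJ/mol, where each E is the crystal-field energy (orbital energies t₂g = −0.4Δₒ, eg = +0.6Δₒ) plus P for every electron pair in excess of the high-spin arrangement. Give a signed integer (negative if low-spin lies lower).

Fe³⁺: group 8, so d-count = 8 − 3 = 5.
High-spin: t₂g³ eg², CFSE = 0.0Δₒ = 0 kJ/mol.
Low-spin t₂g⁵ eg⁰ gives -2.0Δₒ = -576 kJ/mol, but forming 2 extra pairs costs 2P = 448 kJ/mol, so E(LS) = -576 + 448 = -128 kJ/mol.
Thus E(LS) − E(HS) = -128 kJ/mol.

-128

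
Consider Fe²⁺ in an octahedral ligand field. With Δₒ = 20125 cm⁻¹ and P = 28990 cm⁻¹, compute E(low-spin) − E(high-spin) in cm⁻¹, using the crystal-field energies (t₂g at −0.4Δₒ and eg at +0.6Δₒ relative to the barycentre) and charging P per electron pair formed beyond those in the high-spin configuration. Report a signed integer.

Group 8 minus oxidation state +2 gives a d⁶ configuration for Fe²⁺.
In the high-spin limit (t₂g⁴ eg²) the orbital term is -0.4Δₒ = -8050 cm⁻¹, with no excess pairing.
Low-spin: t₂g⁶ eg⁰, orbital CFSE = -2.4Δₒ = -48300 cm⁻¹; plus 2 excess pairs × P = +57980 cm⁻¹; total 9680 cm⁻¹.
E(LS) − E(HS) = 9680 − (-8050) = 17730 cm⁻¹.

17730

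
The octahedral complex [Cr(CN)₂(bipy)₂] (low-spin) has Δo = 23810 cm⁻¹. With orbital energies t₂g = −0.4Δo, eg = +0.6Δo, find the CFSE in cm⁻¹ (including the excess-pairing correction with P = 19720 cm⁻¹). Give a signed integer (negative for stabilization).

-18376

Ligand charges: 2×(-1) from CN⁻ and 2×(+0) from bipy sum to -2; with overall charge +0, Cr is +2.
Cr²⁺: group 6, so d-count = 6 − 2 = 4.
Electron filling gives t₂g⁴ eg⁰.
Orbital CFSE = 4(-0.4) + 0(0.6) = -1.6Δo = -1.6 × 23810 = -38096 cm⁻¹.
Pairing penalty: 1 pair vs 0 in the high-spin reference → 1 extra × P = 19720 cm⁻¹.
Combining: -38096 + 19720 = -18376 cm⁻¹.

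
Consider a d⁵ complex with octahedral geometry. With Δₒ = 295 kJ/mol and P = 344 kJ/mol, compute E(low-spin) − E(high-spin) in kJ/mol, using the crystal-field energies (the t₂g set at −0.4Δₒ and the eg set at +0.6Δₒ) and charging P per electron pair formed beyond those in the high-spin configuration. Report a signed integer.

98

High-spin: t₂g³ eg², CFSE = 0.0Δₒ = 0 kJ/mol.
Low-spin: t₂g⁵ eg⁰, orbital CFSE = -2.0Δₒ = -590 kJ/mol; plus 2 excess pairs × P = +688 kJ/mol; total 98 kJ/mol.
The difference is 98 − (0) = 98 kJ/mol, so high-spin lies lower.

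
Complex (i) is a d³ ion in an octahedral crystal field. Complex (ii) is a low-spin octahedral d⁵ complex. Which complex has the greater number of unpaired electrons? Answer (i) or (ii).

(i)

(i): For octahedral d³ the high- and low-spin configurations coincide; t2g^3 e_g^0 → 3 unpaired.
(ii): t₂g⁵ eg⁰ → 1 unpaired.
So (i) has more unpaired electrons.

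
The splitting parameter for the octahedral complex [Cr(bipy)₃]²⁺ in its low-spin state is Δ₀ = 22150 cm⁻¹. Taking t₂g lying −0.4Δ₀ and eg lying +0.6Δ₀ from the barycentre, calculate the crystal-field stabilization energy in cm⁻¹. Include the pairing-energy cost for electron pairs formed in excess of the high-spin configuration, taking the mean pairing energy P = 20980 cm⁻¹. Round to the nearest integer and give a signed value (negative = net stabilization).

-14460

bipy is neutral, so the +2 overall charge sits on Cr: oxidation state +2.
Cr is in group 6, so Cr²⁺ is d⁴ (6 − 2 = 4).
The d⁴ electrons fill as t₂g⁴ eg⁰.
CFSE(orbital) = 4×(-0.4Δ₀) + 0×(0.6Δ₀) = -1.6Δ₀; with Δ₀ = 22150 cm⁻¹ that is -35440 cm⁻¹.
Pairing penalty: 1 pair vs 0 in the high-spin reference → 1 extra × P = 20980 cm⁻¹.
Overall CFSE = -35440 + 20980 = -14460 cm⁻¹.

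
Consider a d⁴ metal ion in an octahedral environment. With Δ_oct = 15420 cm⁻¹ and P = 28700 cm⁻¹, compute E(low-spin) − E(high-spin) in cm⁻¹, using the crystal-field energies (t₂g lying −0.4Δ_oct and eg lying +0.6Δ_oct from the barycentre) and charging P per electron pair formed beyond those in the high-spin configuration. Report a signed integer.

13280

High-spin d⁴ fills as t₂g³ eg¹ with CFSE 3(−0.4) + 1(+0.6) = -0.6Δ_oct = -9252 cm⁻¹.
Low-spin t₂g⁴ eg⁰ gives -1.6Δ_oct = -24672 cm⁻¹, but forming 1 extra pair costs 1P = 28700 cm⁻¹, so E(LS) = -24672 + 28700 = 4028 cm⁻¹.
Thus E(LS) − E(HS) = 13280 cm⁻¹.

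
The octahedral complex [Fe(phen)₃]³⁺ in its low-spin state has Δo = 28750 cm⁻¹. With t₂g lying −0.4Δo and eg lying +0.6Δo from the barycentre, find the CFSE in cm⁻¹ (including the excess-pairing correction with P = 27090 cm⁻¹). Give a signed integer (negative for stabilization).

phen is neutral, so the +3 overall charge sits on Fe: oxidation state +3.
Fe³⁺: group 8, so d-count = 8 − 3 = 5.
Configuration: t₂g⁵ eg⁰.
The orbital stabilization is -2.0Δo = -2.0 × 28750 = -57500 cm⁻¹.
Relative to high-spin t₂g³ eg² (0 paired), the low-spin configuration has 2 additional pairs, contributing +2 × 27090 = +54180 cm⁻¹.
Combining: -57500 + 54180 = -3320 cm⁻¹.

-3320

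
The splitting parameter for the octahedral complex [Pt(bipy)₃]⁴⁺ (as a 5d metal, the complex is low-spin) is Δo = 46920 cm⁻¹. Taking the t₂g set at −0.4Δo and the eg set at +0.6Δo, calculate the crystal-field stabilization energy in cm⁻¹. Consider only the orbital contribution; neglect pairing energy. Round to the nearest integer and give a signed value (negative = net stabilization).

-112608

bipy is neutral, so the +4 overall charge sits on Pt: oxidation state +4.
Pt sits in group 10; removing 4 electrons leaves Pt⁴⁺ with 10 − 4 = 6 d electrons.
Configuration: t₂g⁶ eg⁰.
The orbital stabilization is -2.4Δo = -2.4 × 46920 = -112608 cm⁻¹.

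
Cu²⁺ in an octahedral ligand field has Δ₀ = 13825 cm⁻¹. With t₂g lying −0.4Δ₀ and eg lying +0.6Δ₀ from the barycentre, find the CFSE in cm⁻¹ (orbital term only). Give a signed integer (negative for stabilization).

Group 11 minus oxidation state +2 gives a d⁹ configuration for Cu²⁺.
Electron filling gives t₂g⁶ eg³.
The orbital stabilization is -0.6Δ₀ = -0.6 × 13825 = -8295 cm⁻¹.

-8295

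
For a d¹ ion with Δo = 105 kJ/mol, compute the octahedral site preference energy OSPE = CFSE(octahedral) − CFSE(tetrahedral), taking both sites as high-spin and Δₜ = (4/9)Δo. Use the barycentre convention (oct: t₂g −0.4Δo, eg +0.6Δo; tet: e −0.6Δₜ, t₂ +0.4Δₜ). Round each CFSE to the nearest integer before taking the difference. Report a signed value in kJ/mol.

In an octahedral site d¹ (HS) is t₂g¹ eg⁰, giving CFSE(oct) = -0.4Δo = -42 kJ/mol.
In a tetrahedral site the filling is e¹ t₂⁰: CFSE(tet) = -0.6Δₜ = -0.6 × (4/9)(105) = -28 kJ/mol.
OSPE = -42 − (-28) = -14 kJ/mol.

-14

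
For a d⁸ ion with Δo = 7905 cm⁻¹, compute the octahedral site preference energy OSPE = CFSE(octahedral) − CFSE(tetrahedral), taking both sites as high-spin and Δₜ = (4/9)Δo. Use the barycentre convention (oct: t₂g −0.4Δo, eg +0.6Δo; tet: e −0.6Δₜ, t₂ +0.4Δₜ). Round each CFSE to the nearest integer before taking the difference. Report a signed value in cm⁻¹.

-6675

Octahedral high-spin t₂g⁶ eg²: CFSE = -1.2 × 7905 = -9486 cm⁻¹.
Tetrahedral: e⁴ t₂⁴, CFSE = 4(−0.6) + 4(+0.4) = -0.8Δₜ = -0.8 × (4/9) × 7905 = -2811 cm⁻¹.
OSPE = -9486 − (-2811) = -6675 cm⁻¹.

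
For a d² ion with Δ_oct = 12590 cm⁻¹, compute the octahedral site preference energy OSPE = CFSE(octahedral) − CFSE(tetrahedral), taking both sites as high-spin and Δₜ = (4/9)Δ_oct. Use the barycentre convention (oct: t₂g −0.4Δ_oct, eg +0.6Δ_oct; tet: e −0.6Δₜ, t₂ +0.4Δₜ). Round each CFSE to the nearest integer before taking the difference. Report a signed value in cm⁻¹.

In an octahedral site d² (HS) is t₂g² eg⁰, giving CFSE(oct) = -0.8Δ_oct = -10072 cm⁻¹.
In a tetrahedral site the filling is e² t₂⁰: CFSE(tet) = -1.2Δₜ = -1.2 × (4/9)(12590) = -6715 cm⁻¹.
OSPE = -10072 − (-6715) = -3357 cm⁻¹.

-3357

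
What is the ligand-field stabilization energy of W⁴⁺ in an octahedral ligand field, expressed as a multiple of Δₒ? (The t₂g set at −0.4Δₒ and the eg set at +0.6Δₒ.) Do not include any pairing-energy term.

W⁴⁺: group 6, so d-count = 6 − 4 = 2.
Configuration: t₂g² eg⁰.
CFSE = 2(-0.4Δₒ) + 0(0.6Δₒ) = -0.8Δₒ + 0.0Δₒ = -0.8Δₒ.

-0.8 Δₒ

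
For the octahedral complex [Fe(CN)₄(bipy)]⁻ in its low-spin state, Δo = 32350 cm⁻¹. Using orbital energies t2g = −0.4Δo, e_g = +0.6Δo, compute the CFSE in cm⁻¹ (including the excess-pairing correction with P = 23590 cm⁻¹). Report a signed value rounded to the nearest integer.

-17520

Ligand charges: 4×(-1) from CN⁻ and 1×(+0) from bipy sum to -4; with overall charge -1, Fe is +3.
Fe is in group 8, so Fe³⁺ is d⁵ (8 − 3 = 5).
Electron filling gives t2g^5 e_g^0.
The orbital stabilization is -2.0Δo = -2.0 × 32350 = -64700 cm⁻¹.
High-spin d⁵ would be t2g^3 e_g^2 with 0 pairs; low-spin has 2, so 2 excess pairs cost +2P = +47180 cm⁻¹.
Overall CFSE = -64700 + 47180 = -17520 cm⁻¹.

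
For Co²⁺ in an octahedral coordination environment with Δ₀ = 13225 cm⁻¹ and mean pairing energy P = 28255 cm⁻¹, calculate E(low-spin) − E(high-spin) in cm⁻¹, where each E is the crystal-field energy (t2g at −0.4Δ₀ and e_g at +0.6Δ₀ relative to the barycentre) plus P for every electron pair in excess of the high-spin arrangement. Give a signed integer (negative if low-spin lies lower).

15030

Group 9 minus oxidation state +2 gives a d⁷ configuration for Co²⁺.
In the high-spin limit (t2g^5 e_g^2) the orbital term is -0.8Δ₀ = -10580 cm⁻¹, with no excess pairing.
For low-spin the configuration is t2g^6 e_g^1: orbital energy -1.8 × 13225 = -23805 cm⁻¹, and 1 additional pair relative to high-spin adds 28255 cm⁻¹, giving 4450 cm⁻¹.
Thus E(LS) − E(HS) = 15030 cm⁻¹.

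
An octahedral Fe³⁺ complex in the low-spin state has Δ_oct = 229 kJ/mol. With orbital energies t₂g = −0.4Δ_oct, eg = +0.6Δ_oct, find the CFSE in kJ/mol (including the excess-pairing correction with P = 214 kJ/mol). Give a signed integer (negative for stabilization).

-30

Fe sits in group 8; removing 3 electrons leaves Fe³⁺ with 8 − 3 = 5 d electrons.
The d⁵ electrons fill as t₂g⁵ eg⁰.
CFSE(orbital) = 5×(-0.4Δ_oct) + 0×(0.6Δ_oct) = -2.0Δ_oct; with Δ_oct = 229 kJ/mol that is -458 kJ/mol.
Relative to high-spin t₂g³ eg² (0 paired), the low-spin configuration has 2 additional pairs, contributing +2 × 214 = +428 kJ/mol.
Combining: -458 + 428 = -30 kJ/mol.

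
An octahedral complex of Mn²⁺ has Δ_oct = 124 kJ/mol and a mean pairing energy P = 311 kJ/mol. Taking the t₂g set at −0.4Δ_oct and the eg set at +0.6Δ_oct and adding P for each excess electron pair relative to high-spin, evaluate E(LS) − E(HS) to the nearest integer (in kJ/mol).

374

Group 7 minus oxidation state +2 gives a d⁵ configuration for Mn²⁺.
In the high-spin limit (t₂g³ eg²) the orbital term is 0.0Δ_oct = 0 kJ/mol, with no excess pairing.
For low-spin the configuration is t₂g⁵ eg⁰: orbital energy -2.0 × 124 = -248 kJ/mol, and 2 additional pairs relative to high-spin add 622 kJ/mol, giving 374 kJ/mol.
The difference is 374 − (0) = 374 kJ/mol, so high-spin lies lower.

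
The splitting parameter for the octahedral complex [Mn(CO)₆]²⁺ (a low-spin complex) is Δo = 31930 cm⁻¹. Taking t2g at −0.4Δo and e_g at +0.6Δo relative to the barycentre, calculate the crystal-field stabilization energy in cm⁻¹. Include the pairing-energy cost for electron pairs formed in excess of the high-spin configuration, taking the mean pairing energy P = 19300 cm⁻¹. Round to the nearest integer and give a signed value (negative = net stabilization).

-25260

CO is neutral, so the +2 overall charge sits on Mn: oxidation state +2.
Mn²⁺: group 7, so d-count = 7 − 2 = 5.
Electron filling gives t2g^5 e_g^0.
The orbital stabilization is -2.0Δo = -2.0 × 31930 = -63860 cm⁻¹.
Pairing penalty: 2 pairs vs 0 in the high-spin reference → 2 extra × P = 38600 cm⁻¹.
Net CFSE = -63860 + 38600 = -25260 cm⁻¹.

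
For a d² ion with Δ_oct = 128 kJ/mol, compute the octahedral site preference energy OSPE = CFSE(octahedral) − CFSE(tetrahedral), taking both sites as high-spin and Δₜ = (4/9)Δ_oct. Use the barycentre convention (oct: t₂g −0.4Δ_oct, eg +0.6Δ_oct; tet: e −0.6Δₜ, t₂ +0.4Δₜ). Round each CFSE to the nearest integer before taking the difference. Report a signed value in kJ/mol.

Octahedral (high-spin): t₂g² eg⁰, CFSE = 2(−0.4) + 0(+0.6) = -0.8Δ_oct = -0.8 × 128 = -102 kJ/mol.
Tetrahedral e² t₂⁰ gives -1.2Δₜ = -1.2 × (4/9) × 128 = -68 kJ/mol.
OSPE = CFSE(oct) − CFSE(tet) = -102 − (-68) = -34 kJ/mol.

-34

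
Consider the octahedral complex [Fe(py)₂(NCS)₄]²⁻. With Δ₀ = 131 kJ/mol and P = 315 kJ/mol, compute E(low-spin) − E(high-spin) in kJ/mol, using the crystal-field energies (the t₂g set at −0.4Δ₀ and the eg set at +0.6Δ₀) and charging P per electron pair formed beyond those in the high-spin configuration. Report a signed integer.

368

Ligand charges: 2×(+0) from py and 4×(-1) from NCS⁻ sum to -4; with overall charge -2, Fe is +2.
Fe is in group 8, so Fe²⁺ is d⁶ (8 − 2 = 6).
In the high-spin limit (t₂g⁴ eg²) the orbital term is -0.4Δ₀ = -52 kJ/mol, with no excess pairing.
For low-spin the configuration is t₂g⁶ eg⁰: orbital energy -2.4 × 131 = -314 kJ/mol, and 2 additional pairs relative to high-spin add 630 kJ/mol, giving 316 kJ/mol.
E(LS) − E(HS) = 316 − (-52) = 368 kJ/mol.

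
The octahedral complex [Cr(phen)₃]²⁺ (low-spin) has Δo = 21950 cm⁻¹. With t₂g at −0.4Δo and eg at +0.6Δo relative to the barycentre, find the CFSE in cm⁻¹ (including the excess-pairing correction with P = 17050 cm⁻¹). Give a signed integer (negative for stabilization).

phen is neutral, so the +2 overall charge sits on Cr: oxidation state +2.
Cr²⁺: group 6, so d-count = 6 − 2 = 4.
The d⁴ electrons fill as t₂g⁴ eg⁰.
Orbital CFSE = 4(-0.4) + 0(0.6) = -1.6Δo = -1.6 × 21950 = -35120 cm⁻¹.
Relative to high-spin t₂g³ eg¹ (0 paired), the low-spin configuration has 1 additional pair, contributing +1 × 17050 = +17050 cm⁻¹.
Combining: -35120 + 17050 = -18070 cm⁻¹.

-18070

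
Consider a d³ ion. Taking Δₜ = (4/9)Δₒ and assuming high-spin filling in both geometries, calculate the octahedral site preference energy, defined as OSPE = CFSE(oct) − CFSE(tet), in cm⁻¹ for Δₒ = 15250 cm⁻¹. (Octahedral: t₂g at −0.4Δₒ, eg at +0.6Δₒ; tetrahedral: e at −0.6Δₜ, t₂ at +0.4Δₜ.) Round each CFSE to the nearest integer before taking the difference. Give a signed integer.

-12878

In an octahedral site d³ (HS) is t₂g³ eg⁰, giving CFSE(oct) = -1.2Δₒ = -18300 cm⁻¹.
In a tetrahedral site the filling is e² t₂¹: CFSE(tet) = -0.8Δₜ = -0.8 × (4/9)(15250) = -5422 cm⁻¹.
OSPE = -18300 − (-5422) = -12878 cm⁻¹.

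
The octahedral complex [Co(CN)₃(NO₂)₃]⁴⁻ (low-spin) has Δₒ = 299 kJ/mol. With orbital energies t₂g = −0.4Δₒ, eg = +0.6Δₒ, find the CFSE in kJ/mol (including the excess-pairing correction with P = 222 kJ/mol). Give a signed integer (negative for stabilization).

-316

Ligand charges: 3×(-1) from CN⁻ and 3×(-1) from NO₂⁻ sum to -6; with overall charge -4, Co is +2.
Co²⁺: group 9, so d-count = 9 − 2 = 7.
The d⁷ electrons fill as t₂g⁶ eg¹.
The orbital stabilization is -1.8Δₒ = -1.8 × 299 = -538 kJ/mol.
High-spin d⁷ would be t₂g⁵ eg² with 2 pairs; low-spin has 3, so 1 excess pair costs +1P = +222 kJ/mol.
Overall CFSE = -538 + 222 = -316 kJ/mol.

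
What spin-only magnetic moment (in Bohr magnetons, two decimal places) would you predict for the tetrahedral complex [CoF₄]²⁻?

Each F⁻ contributes -1; 4 × (-1) = -4. With overall charge -2, Co is in the +2 oxidation state.
Co sits in group 9; removing 2 electrons leaves Co²⁺ with 9 − 2 = 7 d electrons.
Tetrahedral fields are weak (Δₜ ≈ 4/9 Δₒ), so electrons fill high-spin.
Configuration: e⁴ t₂³ → 3 unpaired electrons.
μ(spin-only) = √[3(3+2)] = √15 ≈ 3.87 Bohr magnetons.

3.87 Bohr magnetons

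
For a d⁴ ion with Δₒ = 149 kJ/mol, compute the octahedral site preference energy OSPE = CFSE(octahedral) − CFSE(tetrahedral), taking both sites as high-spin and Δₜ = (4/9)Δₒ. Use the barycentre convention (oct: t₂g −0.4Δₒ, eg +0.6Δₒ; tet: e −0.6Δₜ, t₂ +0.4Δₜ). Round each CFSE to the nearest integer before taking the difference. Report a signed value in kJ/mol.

-63

In an octahedral site d⁴ (HS) is t2g^3 e_g^1, giving CFSE(oct) = -0.6Δₒ = -89 kJ/mol.
Tetrahedral e^2 t2^2 gives -0.4Δₜ = -0.4 × (4/9) × 149 = -26 kJ/mol.
Subtracting, OSPE = -89 − (-26) = -63 kJ/mol.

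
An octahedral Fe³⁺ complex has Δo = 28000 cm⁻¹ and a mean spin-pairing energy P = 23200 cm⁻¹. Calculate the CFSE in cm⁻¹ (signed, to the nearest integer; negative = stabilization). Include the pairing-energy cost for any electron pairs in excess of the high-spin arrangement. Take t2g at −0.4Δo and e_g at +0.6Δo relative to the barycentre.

-9600

Fe sits in group 8; removing 3 electrons leaves Fe³⁺ with 8 − 3 = 5 d electrons.
With Δo > P the complex is low-spin.
Configuration: t2g^5 e_g^0.
Orbital CFSE = -2.0Δo = -2.0 × 28000 = -56000 cm⁻¹.
Excess pairs vs high-spin: 2 − 0 = 2; pairing cost = +46400 cm⁻¹.
Net CFSE = -56000 + 46400 = -9600 cm⁻¹.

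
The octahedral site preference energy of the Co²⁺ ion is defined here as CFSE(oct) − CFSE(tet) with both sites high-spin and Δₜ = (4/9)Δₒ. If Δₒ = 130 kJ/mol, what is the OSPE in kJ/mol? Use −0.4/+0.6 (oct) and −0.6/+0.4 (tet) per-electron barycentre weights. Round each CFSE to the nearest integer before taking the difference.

Co²⁺: group 9, so d-count = 9 − 2 = 7.
Octahedral high-spin t2g^5 e_g^2: CFSE = -0.8 × 130 = -104 kJ/mol.
In a tetrahedral site the filling is e^4 t2^3: CFSE(tet) = -1.2Δₜ = -1.2 × (4/9)(130) = -69 kJ/mol.
Subtracting, OSPE = -104 − (-69) = -35 kJ/mol.

-35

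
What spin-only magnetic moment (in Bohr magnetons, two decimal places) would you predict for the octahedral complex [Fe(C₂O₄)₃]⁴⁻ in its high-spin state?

Each C₂O₄²⁻ contributes -2; 3 × (-2) = -6. With overall charge -4, Fe is in the +2 oxidation state.
Fe is in group 8, so Fe²⁺ is d⁶ (8 − 2 = 6).
Configuration: t₂g⁴ eg² → 4 unpaired electrons.
μ(spin-only) = √[4(4+2)] = √24 ≈ 4.90 Bohr magnetons.

4.90 Bohr magnetons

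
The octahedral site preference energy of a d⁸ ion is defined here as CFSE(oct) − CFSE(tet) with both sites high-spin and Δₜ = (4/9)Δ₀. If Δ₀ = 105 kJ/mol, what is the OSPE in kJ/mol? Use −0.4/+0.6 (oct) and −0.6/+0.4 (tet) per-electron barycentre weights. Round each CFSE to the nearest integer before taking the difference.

Octahedral (high-spin): t2g^6 e_g^2, CFSE = 6(−0.4) + 2(+0.6) = -1.2Δ₀ = -1.2 × 105 = -126 kJ/mol.
In a tetrahedral site the filling is e^4 t2^4: CFSE(tet) = -0.8Δₜ = -0.8 × (4/9)(105) = -37 kJ/mol.
OSPE = -126 − (-37) = -89 kJ/mol.

-89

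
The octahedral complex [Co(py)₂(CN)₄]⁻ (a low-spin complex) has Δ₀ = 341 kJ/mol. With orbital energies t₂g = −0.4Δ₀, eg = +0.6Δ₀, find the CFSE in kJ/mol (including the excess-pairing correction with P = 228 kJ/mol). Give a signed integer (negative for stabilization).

-362

Ligand charges: 2×(+0) from py and 4×(-1) from CN⁻ sum to -4; with overall charge -1, Co is +3.
Co³⁺: group 9, so d-count = 9 − 3 = 6.
Configuration: t₂g⁶ eg⁰.
CFSE(orbital) = 6×(-0.4Δ₀) + 0×(0.6Δ₀) = -2.4Δ₀; with Δ₀ = 341 kJ/mol that is -818 kJ/mol.
Relative to high-spin t₂g⁴ eg² (1 paired), the low-spin configuration has 2 additional pairs, contributing +2 × 228 = +456 kJ/mol.
Combining: -818 + 456 = -362 kJ/mol.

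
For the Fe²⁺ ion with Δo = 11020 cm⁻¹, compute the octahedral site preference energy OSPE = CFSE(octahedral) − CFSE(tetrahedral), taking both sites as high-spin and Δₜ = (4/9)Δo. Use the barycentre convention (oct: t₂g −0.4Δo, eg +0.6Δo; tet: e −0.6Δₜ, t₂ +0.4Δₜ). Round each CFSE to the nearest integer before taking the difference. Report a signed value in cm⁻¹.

Group 8 minus oxidation state +2 gives a d⁶ configuration for Fe²⁺.
In an octahedral site d⁶ (HS) is t₂g⁴ eg², giving CFSE(oct) = -0.4Δo = -4408 cm⁻¹.
In a tetrahedral site the filling is e³ t₂³: CFSE(tet) = -0.6Δₜ = -0.6 × (4/9)(11020) = -2939 cm⁻¹.
Subtracting, OSPE = -4408 − (-2939) = -1469 cm⁻¹.

-1469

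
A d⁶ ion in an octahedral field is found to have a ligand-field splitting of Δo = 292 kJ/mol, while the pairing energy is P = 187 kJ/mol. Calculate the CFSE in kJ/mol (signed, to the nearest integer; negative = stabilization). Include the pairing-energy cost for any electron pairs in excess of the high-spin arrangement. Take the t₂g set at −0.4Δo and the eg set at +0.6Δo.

-327

Δo > P, so pairing is preferred: the ground state is low-spin.
Configuration: t₂g⁶ eg⁰.
Orbital CFSE = -2.4Δo = -2.4 × 292 = -701 kJ/mol.
Excess pairs vs high-spin: 3 − 1 = 2; pairing cost = +374 kJ/mol.
Net CFSE = -701 + 374 = -327 kJ/mol.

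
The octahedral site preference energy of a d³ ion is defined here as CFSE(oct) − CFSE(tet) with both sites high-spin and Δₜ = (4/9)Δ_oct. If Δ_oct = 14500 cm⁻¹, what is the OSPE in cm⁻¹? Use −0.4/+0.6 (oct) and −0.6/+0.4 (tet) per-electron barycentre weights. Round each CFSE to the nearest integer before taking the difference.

Octahedral high-spin t2g^3 e_g^0: CFSE = -1.2 × 14500 = -17400 cm⁻¹.
Tetrahedral e^2 t2^1 gives -0.8Δₜ = -0.8 × (4/9) × 14500 = -5156 cm⁻¹.
OSPE = CFSE(oct) − CFSE(tet) = -17400 − (-5156) = -12244 cm⁻¹.

-12244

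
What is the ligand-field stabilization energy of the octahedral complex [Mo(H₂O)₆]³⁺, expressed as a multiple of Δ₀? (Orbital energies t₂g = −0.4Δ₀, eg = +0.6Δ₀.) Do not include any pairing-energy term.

H₂O is neutral, so the +3 overall charge sits on Mo: oxidation state +3.
Mo³⁺: group 6, so d-count = 6 − 3 = 3.
Configuration: t₂g³ eg⁰.
CFSE = 3(-0.4Δ₀) + 0(0.6Δ₀) = -1.2Δ₀ + 0.0Δ₀ = -1.2Δ₀.

-1.2 Δ₀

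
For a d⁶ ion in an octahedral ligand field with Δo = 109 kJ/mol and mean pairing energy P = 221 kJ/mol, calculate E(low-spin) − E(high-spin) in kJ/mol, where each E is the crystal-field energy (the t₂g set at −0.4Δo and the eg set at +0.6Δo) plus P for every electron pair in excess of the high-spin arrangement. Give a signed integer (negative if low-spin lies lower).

High-spin: t₂g⁴ eg², CFSE = -0.4Δo = -44 kJ/mol.
Low-spin: t₂g⁶ eg⁰, orbital CFSE = -2.4Δo = -262 kJ/mol; plus 2 excess pairs × P = +442 kJ/mol; total 180 kJ/mol.
Thus E(LS) − E(HS) = 224 kJ/mol.

224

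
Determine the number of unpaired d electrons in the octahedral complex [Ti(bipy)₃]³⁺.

1

bipy is neutral, so the +3 overall charge sits on Ti: oxidation state +3.
Ti³⁺: group 4, so d-count = 4 − 3 = 1.
For octahedral d¹ the high- and low-spin configurations coincide.
Configuration: t2g^1 e_g^0, giving 1 unpaired electron.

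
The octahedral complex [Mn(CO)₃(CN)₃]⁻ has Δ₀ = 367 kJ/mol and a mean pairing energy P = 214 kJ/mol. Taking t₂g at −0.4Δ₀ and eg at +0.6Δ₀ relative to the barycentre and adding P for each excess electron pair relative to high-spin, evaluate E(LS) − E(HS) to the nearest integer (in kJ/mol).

Ligand charges: 3×(+0) from CO and 3×(-1) from CN⁻ sum to -3; with overall charge -1, Mn is +2.
Mn is in group 7, so Mn²⁺ is d⁵ (7 − 2 = 5).
High-spin d⁵ fills as t₂g³ eg² with CFSE 3(−0.4) + 2(+0.6) = 0.0Δ₀ = 0 kJ/mol.
Low-spin t₂g⁵ eg⁰ gives -2.0Δ₀ = -734 kJ/mol, but forming 2 extra pairs costs 2P = 428 kJ/mol, so E(LS) = -734 + 428 = -306 kJ/mol.
Thus E(LS) − E(HS) = -306 kJ/mol.

-306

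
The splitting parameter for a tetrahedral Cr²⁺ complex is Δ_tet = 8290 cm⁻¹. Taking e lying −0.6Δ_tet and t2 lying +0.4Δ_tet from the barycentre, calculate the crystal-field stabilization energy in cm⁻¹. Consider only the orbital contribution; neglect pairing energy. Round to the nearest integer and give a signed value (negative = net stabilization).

-3316

Cr²⁺: group 6, so d-count = 6 − 2 = 4.
Tetrahedral fields are weak (Δₜ ≈ 4/9 Δₒ), so electrons fill high-spin.
Configuration: e^2 t2^2.
CFSE(orbital) = 2×(-0.6Δ_tet) + 2×(0.4Δ_tet) = -0.4Δ_tet; with Δ_tet = 8290 cm⁻¹ that is -3316 cm⁻¹.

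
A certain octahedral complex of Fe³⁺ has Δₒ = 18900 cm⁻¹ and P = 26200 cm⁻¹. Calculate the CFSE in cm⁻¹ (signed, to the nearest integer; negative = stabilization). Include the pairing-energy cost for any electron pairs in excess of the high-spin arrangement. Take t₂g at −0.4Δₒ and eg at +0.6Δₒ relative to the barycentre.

0

Group 8 minus oxidation state +3 gives a d⁵ configuration for Fe³⁺.
Here Δₒ < P (18900 < 26200), so the high-spin state is favoured.
That gives t₂g³ eg².
Orbital CFSE = 0.0Δₒ = 0.0 × 18900 = 0 cm⁻¹.
High-spin has no excess pairs, so no pairing correction applies.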